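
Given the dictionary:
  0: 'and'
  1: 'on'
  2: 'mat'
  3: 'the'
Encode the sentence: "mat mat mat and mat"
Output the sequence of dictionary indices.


Look up each word in the dictionary:
  'mat' -> 2
  'mat' -> 2
  'mat' -> 2
  'and' -> 0
  'mat' -> 2

Encoded: [2, 2, 2, 0, 2]


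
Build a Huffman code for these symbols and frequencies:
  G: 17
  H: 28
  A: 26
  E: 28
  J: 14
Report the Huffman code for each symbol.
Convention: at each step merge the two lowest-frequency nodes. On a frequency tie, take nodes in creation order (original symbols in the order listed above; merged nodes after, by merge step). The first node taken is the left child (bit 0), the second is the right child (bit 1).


Huffman tree construction:
Step 1: Merge J(14) + G(17) = 31
Step 2: Merge A(26) + H(28) = 54
Step 3: Merge E(28) + (J+G)(31) = 59
Step 4: Merge (A+H)(54) + (E+(J+G))(59) = 113
Read each symbol's code off the tree from the root (left child = 0, right child = 1).

Codes:
  G: 111 (length 3)
  H: 01 (length 2)
  A: 00 (length 2)
  E: 10 (length 2)
  J: 110 (length 3)
Average code length: 257/113 = 2.2743 bits/symbol


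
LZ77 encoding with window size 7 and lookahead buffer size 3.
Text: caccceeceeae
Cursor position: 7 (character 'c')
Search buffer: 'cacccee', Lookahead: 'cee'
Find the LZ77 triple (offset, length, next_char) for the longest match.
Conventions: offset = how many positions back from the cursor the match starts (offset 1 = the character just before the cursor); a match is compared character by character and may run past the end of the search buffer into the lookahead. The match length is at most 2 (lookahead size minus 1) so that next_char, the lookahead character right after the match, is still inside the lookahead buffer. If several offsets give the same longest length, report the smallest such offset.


Try each offset into the search buffer:
  offset=1 (pos 6, char 'e'): match length 0
  offset=2 (pos 5, char 'e'): match length 0
  offset=3 (pos 4, char 'c'): match length 2
  offset=4 (pos 3, char 'c'): match length 1
  offset=5 (pos 2, char 'c'): match length 1
  offset=6 (pos 1, char 'a'): match length 0
  offset=7 (pos 0, char 'c'): match length 1
Longest match has length 2 at offset 3.
next_char = character at position 7 + 2 = 9 -> 'e'

Best match: offset=3, length=2 (matching 'ce' starting at position 4)
LZ77 triple: (3, 2, 'e')


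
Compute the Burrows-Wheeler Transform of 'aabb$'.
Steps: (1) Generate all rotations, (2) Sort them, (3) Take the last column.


Rotations (sorted):
  0: $aabb -> last char: b
  1: aabb$ -> last char: $
  2: abb$a -> last char: a
  3: b$aab -> last char: b
  4: bb$aa -> last char: a


BWT = b$aba


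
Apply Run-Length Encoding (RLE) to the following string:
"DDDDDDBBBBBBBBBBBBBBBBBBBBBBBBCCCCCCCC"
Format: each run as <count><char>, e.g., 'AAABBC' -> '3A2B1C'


Scanning runs left to right:
  i=0: run of 'D' x 6 -> '6D'
  i=6: run of 'B' x 24 -> '24B'
  i=30: run of 'C' x 8 -> '8C'

RLE = 6D24B8C


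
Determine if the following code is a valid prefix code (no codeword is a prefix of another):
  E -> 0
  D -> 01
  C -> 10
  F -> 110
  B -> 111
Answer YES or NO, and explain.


Checking each pair (does one codeword prefix another?):
  E='0' vs D='01': prefix -- VIOLATION

NO -- this is NOT a valid prefix code. E (0) is a prefix of D (01).


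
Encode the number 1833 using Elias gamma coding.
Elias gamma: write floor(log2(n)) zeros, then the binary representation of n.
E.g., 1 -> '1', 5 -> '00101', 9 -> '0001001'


num_bits = floor(log2(1833)) + 1 = 11
leading_zeros = num_bits - 1 = 10
binary(1833) = 11100101001

Elias gamma(1833) = '0000000000' + '11100101001' = 000000000011100101001 (21 bits)


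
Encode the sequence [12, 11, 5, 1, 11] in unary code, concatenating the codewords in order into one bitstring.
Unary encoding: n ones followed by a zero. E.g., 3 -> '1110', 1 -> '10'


Encode each number as n ones followed by a terminating 0:
  12 -> 1111111111110 (13 bits)
  11 -> 111111111110 (12 bits)
  5 -> 111110 (6 bits)
  1 -> 10 (2 bits)
  11 -> 111111111110 (12 bits)
Total length = 13 + 12 + 6 + 2 + 12 = 45 bits.

Unary([12, 11, 5, 1, 11]) = 111111111111011111111111011111010111111111110 (45 bits)


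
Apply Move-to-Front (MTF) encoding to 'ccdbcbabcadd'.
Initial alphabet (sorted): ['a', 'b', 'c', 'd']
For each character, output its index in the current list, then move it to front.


MTF encoding:
'c': index 2 in ['a', 'b', 'c', 'd'] -> ['c', 'a', 'b', 'd']
'c': index 0 in ['c', 'a', 'b', 'd'] -> ['c', 'a', 'b', 'd']
'd': index 3 in ['c', 'a', 'b', 'd'] -> ['d', 'c', 'a', 'b']
'b': index 3 in ['d', 'c', 'a', 'b'] -> ['b', 'd', 'c', 'a']
'c': index 2 in ['b', 'd', 'c', 'a'] -> ['c', 'b', 'd', 'a']
'b': index 1 in ['c', 'b', 'd', 'a'] -> ['b', 'c', 'd', 'a']
'a': index 3 in ['b', 'c', 'd', 'a'] -> ['a', 'b', 'c', 'd']
'b': index 1 in ['a', 'b', 'c', 'd'] -> ['b', 'a', 'c', 'd']
'c': index 2 in ['b', 'a', 'c', 'd'] -> ['c', 'b', 'a', 'd']
'a': index 2 in ['c', 'b', 'a', 'd'] -> ['a', 'c', 'b', 'd']
'd': index 3 in ['a', 'c', 'b', 'd'] -> ['d', 'a', 'c', 'b']
'd': index 0 in ['d', 'a', 'c', 'b'] -> ['d', 'a', 'c', 'b']


Output: [2, 0, 3, 3, 2, 1, 3, 1, 2, 2, 3, 0]


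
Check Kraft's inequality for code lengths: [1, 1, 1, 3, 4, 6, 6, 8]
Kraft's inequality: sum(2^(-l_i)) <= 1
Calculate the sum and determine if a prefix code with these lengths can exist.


Sum = 2^(-1) + 2^(-1) + 2^(-1) + 2^(-3) + 2^(-4) + 2^(-6) + 2^(-6) + 2^(-8)
    = 0.5 + 0.5 + 0.5 + 0.125 + 0.0625 + 0.015625 + 0.015625 + 0.00390625
    = 441/256 = 1.72265625
Since 1.72265625 > 1, Kraft's inequality is NOT satisfied.
A prefix code with these lengths CANNOT exist.

Kraft sum = 1.72265625. Not satisfied.


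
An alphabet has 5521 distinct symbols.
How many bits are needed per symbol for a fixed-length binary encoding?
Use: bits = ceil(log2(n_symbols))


log2(5521) = 12.4307
Bracket: 2^12 = 4096 < 5521 <= 2^13 = 8192
So ceil(log2(5521)) = 13

bits = ceil(log2(5521)) = ceil(12.4307) = 13 bits


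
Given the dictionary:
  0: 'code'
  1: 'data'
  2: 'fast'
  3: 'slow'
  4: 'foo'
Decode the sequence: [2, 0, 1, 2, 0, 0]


Look up each index in the dictionary:
  2 -> 'fast'
  0 -> 'code'
  1 -> 'data'
  2 -> 'fast'
  0 -> 'code'
  0 -> 'code'

Decoded: "fast code data fast code code"


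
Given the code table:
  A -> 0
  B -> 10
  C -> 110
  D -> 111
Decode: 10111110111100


Decoding:
10 -> B
111 -> D
110 -> C
111 -> D
10 -> B
0 -> A


Result: BDCDBA


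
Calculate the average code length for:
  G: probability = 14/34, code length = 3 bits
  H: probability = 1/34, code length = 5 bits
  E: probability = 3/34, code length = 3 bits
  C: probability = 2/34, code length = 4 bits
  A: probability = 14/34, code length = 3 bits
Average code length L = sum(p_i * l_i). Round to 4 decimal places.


Weighted contributions p_i * l_i:
  G: (14/34) * 3 = 42/34
  H: (1/34) * 5 = 5/34
  E: (3/34) * 3 = 9/34
  C: (2/34) * 4 = 8/34
  A: (14/34) * 3 = 42/34
Sum = (42 + 5 + 9 + 8 + 42)/34 = 106/34

L = 106/34 = 3.1176 bits/symbol


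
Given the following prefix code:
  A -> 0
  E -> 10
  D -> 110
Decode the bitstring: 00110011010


Decoding step by step:
Bits 0 -> A
Bits 0 -> A
Bits 110 -> D
Bits 0 -> A
Bits 110 -> D
Bits 10 -> E


Decoded message: AADADE


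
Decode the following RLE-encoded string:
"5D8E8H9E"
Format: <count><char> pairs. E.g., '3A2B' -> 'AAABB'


Expanding each <count><char> pair:
  5D -> 'DDDDD'
  8E -> 'EEEEEEEE'
  8H -> 'HHHHHHHH'
  9E -> 'EEEEEEEEE'

Decoded = DDDDDEEEEEEEEHHHHHHHHEEEEEEEEE


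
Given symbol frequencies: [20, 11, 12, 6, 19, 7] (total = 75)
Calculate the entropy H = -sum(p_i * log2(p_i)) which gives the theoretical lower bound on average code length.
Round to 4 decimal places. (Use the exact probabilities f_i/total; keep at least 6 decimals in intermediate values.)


Per-symbol terms -p_i * log2(p_i) with p_i = f_i/75:
  p = 20/75 = 0.266667: log2(p) = -1.906891, -p*log2(p) = 0.508504
  p = 11/75 = 0.146667: log2(p) = -2.769387, -p*log2(p) = 0.406177
  p = 12/75 = 0.160000: log2(p) = -2.643856, -p*log2(p) = 0.423017
  p = 6/75 = 0.080000: log2(p) = -3.643856, -p*log2(p) = 0.291508
  p = 19/75 = 0.253333: log2(p) = -1.980891, -p*log2(p) = 0.501826
  p = 7/75 = 0.093333: log2(p) = -3.421464, -p*log2(p) = 0.319337
H = 0.508504 + 0.406177 + 0.423017 + 0.291508 + 0.501826 + 0.319337 = 2.450369

H = 2.4504 bits/symbol


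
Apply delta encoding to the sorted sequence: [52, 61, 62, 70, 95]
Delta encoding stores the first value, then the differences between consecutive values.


First value: 52
Deltas:
  61 - 52 = 9
  62 - 61 = 1
  70 - 62 = 8
  95 - 70 = 25


Delta encoded: [52, 9, 1, 8, 25]


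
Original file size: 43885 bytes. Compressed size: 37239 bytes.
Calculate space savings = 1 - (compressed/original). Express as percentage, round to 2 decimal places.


ratio = compressed/original = 37239/43885 = 0.848559
savings = 1 - ratio = 1 - 0.848559 = 0.151441
as a percentage: 0.151441 * 100 = 15.14%

Space savings = 1 - 37239/43885 = 15.14%


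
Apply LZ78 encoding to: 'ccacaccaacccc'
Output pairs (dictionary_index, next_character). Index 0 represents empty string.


LZ78 encoding steps:
Dictionary: {0: ''}
Step 1: w='' (idx 0), next='c' -> output (0, 'c'), add 'c' as idx 1
Step 2: w='c' (idx 1), next='a' -> output (1, 'a'), add 'ca' as idx 2
Step 3: w='ca' (idx 2), next='c' -> output (2, 'c'), add 'cac' as idx 3
Step 4: w='ca' (idx 2), next='a' -> output (2, 'a'), add 'caa' as idx 4
Step 5: w='c' (idx 1), next='c' -> output (1, 'c'), add 'cc' as idx 5
Step 6: w='cc' (idx 5), end of input -> output (5, '')


Encoded: [(0, 'c'), (1, 'a'), (2, 'c'), (2, 'a'), (1, 'c'), (5, '')]


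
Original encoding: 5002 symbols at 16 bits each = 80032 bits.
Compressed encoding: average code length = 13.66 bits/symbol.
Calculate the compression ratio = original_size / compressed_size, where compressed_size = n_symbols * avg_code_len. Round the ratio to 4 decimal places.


original_size = n_symbols * orig_bits = 5002 * 16 = 80032 bits
compressed_size = n_symbols * avg_code_len = 5002 * 13.66 = 68327.32 bits
ratio = original_size / compressed_size = 80032 / 68327.32 = 1.1713

Compression ratio = 1.1713


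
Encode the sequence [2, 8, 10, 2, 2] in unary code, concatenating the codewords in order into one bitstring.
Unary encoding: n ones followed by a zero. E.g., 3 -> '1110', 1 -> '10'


Encode each number as n ones followed by a terminating 0:
  2 -> 110 (3 bits)
  8 -> 111111110 (9 bits)
  10 -> 11111111110 (11 bits)
  2 -> 110 (3 bits)
  2 -> 110 (3 bits)
Total length = 3 + 9 + 11 + 3 + 3 = 29 bits.

Unary([2, 8, 10, 2, 2]) = 11011111111011111111110110110 (29 bits)


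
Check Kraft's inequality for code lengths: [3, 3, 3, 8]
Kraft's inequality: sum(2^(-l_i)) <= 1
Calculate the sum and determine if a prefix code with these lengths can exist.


Sum = 2^(-3) + 2^(-3) + 2^(-3) + 2^(-8)
    = 0.125 + 0.125 + 0.125 + 0.00390625
    = 97/256 = 0.37890625
Since 0.37890625 <= 1, Kraft's inequality IS satisfied.
A prefix code with these lengths CAN exist.

Kraft sum = 0.37890625. Satisfied.


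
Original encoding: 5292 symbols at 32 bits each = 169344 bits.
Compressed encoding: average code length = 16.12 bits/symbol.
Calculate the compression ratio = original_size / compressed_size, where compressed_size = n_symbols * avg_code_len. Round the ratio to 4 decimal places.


original_size = n_symbols * orig_bits = 5292 * 32 = 169344 bits
compressed_size = n_symbols * avg_code_len = 5292 * 16.12 = 85307.04 bits
ratio = original_size / compressed_size = 169344 / 85307.04 = 1.9851

Compression ratio = 1.9851


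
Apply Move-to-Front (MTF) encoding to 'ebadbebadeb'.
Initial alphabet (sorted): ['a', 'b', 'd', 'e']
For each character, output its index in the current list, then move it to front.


MTF encoding:
'e': index 3 in ['a', 'b', 'd', 'e'] -> ['e', 'a', 'b', 'd']
'b': index 2 in ['e', 'a', 'b', 'd'] -> ['b', 'e', 'a', 'd']
'a': index 2 in ['b', 'e', 'a', 'd'] -> ['a', 'b', 'e', 'd']
'd': index 3 in ['a', 'b', 'e', 'd'] -> ['d', 'a', 'b', 'e']
'b': index 2 in ['d', 'a', 'b', 'e'] -> ['b', 'd', 'a', 'e']
'e': index 3 in ['b', 'd', 'a', 'e'] -> ['e', 'b', 'd', 'a']
'b': index 1 in ['e', 'b', 'd', 'a'] -> ['b', 'e', 'd', 'a']
'a': index 3 in ['b', 'e', 'd', 'a'] -> ['a', 'b', 'e', 'd']
'd': index 3 in ['a', 'b', 'e', 'd'] -> ['d', 'a', 'b', 'e']
'e': index 3 in ['d', 'a', 'b', 'e'] -> ['e', 'd', 'a', 'b']
'b': index 3 in ['e', 'd', 'a', 'b'] -> ['b', 'e', 'd', 'a']


Output: [3, 2, 2, 3, 2, 3, 1, 3, 3, 3, 3]


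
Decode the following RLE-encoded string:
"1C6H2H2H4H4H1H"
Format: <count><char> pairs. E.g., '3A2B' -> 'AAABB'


Expanding each <count><char> pair:
  1C -> 'C'
  6H -> 'HHHHHH'
  2H -> 'HH'
  2H -> 'HH'
  4H -> 'HHHH'
  4H -> 'HHHH'
  1H -> 'H'

Decoded = CHHHHHHHHHHHHHHHHHHH


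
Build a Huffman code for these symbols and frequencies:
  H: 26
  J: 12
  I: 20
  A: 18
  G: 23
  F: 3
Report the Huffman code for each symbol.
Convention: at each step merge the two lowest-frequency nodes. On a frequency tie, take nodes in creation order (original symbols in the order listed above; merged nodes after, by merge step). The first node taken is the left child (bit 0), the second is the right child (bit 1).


Huffman tree construction:
Step 1: Merge F(3) + J(12) = 15
Step 2: Merge (F+J)(15) + A(18) = 33
Step 3: Merge I(20) + G(23) = 43
Step 4: Merge H(26) + ((F+J)+A)(33) = 59
Step 5: Merge (I+G)(43) + (H+((F+J)+A))(59) = 102
Read each symbol's code off the tree from the root (left child = 0, right child = 1).

Codes:
  H: 10 (length 2)
  J: 1101 (length 4)
  I: 00 (length 2)
  A: 111 (length 3)
  G: 01 (length 2)
  F: 1100 (length 4)
Average code length: 252/102 = 2.4706 bits/symbol


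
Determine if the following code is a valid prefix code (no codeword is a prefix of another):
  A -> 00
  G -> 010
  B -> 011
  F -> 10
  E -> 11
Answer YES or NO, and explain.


Checking each pair (does one codeword prefix another?):
  A='00' vs G='010': no prefix
  A='00' vs B='011': no prefix
  A='00' vs F='10': no prefix
  A='00' vs E='11': no prefix
  G='010' vs A='00': no prefix
  G='010' vs B='011': no prefix
  G='010' vs F='10': no prefix
  G='010' vs E='11': no prefix
  B='011' vs A='00': no prefix
  B='011' vs G='010': no prefix
  B='011' vs F='10': no prefix
  B='011' vs E='11': no prefix
  F='10' vs A='00': no prefix
  F='10' vs G='010': no prefix
  F='10' vs B='011': no prefix
  F='10' vs E='11': no prefix
  E='11' vs A='00': no prefix
  E='11' vs G='010': no prefix
  E='11' vs B='011': no prefix
  E='11' vs F='10': no prefix
No violation found over all pairs.

YES -- this is a valid prefix code. No codeword is a prefix of any other codeword.


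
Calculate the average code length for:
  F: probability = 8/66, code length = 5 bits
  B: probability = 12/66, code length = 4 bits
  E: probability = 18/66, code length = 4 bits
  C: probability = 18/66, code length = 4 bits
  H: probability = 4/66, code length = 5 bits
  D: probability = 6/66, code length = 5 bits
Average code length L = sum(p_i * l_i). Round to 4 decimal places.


Weighted contributions p_i * l_i:
  F: (8/66) * 5 = 40/66
  B: (12/66) * 4 = 48/66
  E: (18/66) * 4 = 72/66
  C: (18/66) * 4 = 72/66
  H: (4/66) * 5 = 20/66
  D: (6/66) * 5 = 30/66
Sum = (40 + 48 + 72 + 72 + 20 + 30)/66 = 282/66

L = 282/66 = 4.2727 bits/symbol


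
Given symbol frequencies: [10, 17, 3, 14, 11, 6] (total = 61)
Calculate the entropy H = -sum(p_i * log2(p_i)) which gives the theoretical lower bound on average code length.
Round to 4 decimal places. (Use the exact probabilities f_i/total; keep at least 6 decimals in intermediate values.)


Per-symbol terms -p_i * log2(p_i) with p_i = f_i/61:
  p = 10/61 = 0.163934: log2(p) = -2.608809, -p*log2(p) = 0.427674
  p = 17/61 = 0.278689: log2(p) = -1.843274, -p*log2(p) = 0.513699
  p = 3/61 = 0.049180: log2(p) = -4.345775, -p*log2(p) = 0.213727
  p = 14/61 = 0.229508: log2(p) = -2.123382, -p*log2(p) = 0.487334
  p = 11/61 = 0.180328: log2(p) = -2.471306, -p*log2(p) = 0.445645
  p = 6/61 = 0.098361: log2(p) = -3.345775, -p*log2(p) = 0.329093
H = 0.427674 + 0.513699 + 0.213727 + 0.487334 + 0.445645 + 0.329093 = 2.417172

H = 2.4172 bits/symbol


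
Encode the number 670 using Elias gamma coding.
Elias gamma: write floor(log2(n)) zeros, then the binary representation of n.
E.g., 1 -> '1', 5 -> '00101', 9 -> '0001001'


num_bits = floor(log2(670)) + 1 = 10
leading_zeros = num_bits - 1 = 9
binary(670) = 1010011110

Elias gamma(670) = '000000000' + '1010011110' = 0000000001010011110 (19 bits)


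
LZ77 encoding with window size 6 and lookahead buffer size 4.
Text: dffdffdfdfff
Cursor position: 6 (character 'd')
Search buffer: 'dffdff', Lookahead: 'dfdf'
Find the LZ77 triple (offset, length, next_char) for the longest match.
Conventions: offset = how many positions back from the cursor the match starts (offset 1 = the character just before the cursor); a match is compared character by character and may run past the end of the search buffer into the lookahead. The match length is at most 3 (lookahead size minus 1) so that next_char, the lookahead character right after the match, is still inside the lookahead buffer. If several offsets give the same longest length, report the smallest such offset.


Try each offset into the search buffer:
  offset=1 (pos 5, char 'f'): match length 0
  offset=2 (pos 4, char 'f'): match length 0
  offset=3 (pos 3, char 'd'): match length 2
  offset=4 (pos 2, char 'f'): match length 0
  offset=5 (pos 1, char 'f'): match length 0
  offset=6 (pos 0, char 'd'): match length 2
Longest match has length 2, found at offsets 3, 6; take the smallest, offset 3.
next_char = character at position 6 + 2 = 8 -> 'd'

Best match: offset=3, length=2 (matching 'df' starting at position 3)
LZ77 triple: (3, 2, 'd')


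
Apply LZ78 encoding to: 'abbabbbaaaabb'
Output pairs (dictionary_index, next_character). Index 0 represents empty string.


LZ78 encoding steps:
Dictionary: {0: ''}
Step 1: w='' (idx 0), next='a' -> output (0, 'a'), add 'a' as idx 1
Step 2: w='' (idx 0), next='b' -> output (0, 'b'), add 'b' as idx 2
Step 3: w='b' (idx 2), next='a' -> output (2, 'a'), add 'ba' as idx 3
Step 4: w='b' (idx 2), next='b' -> output (2, 'b'), add 'bb' as idx 4
Step 5: w='ba' (idx 3), next='a' -> output (3, 'a'), add 'baa' as idx 5
Step 6: w='a' (idx 1), next='a' -> output (1, 'a'), add 'aa' as idx 6
Step 7: w='bb' (idx 4), end of input -> output (4, '')


Encoded: [(0, 'a'), (0, 'b'), (2, 'a'), (2, 'b'), (3, 'a'), (1, 'a'), (4, '')]


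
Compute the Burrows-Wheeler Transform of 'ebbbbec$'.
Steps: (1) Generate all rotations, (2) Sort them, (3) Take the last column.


Rotations (sorted):
  0: $ebbbbec -> last char: c
  1: bbbbec$e -> last char: e
  2: bbbec$eb -> last char: b
  3: bbec$ebb -> last char: b
  4: bec$ebbb -> last char: b
  5: c$ebbbbe -> last char: e
  6: ebbbbec$ -> last char: $
  7: ec$ebbbb -> last char: b


BWT = cebbbe$b


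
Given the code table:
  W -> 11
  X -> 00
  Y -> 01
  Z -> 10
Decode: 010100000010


Decoding:
01 -> Y
01 -> Y
00 -> X
00 -> X
00 -> X
10 -> Z


Result: YYXXXZ


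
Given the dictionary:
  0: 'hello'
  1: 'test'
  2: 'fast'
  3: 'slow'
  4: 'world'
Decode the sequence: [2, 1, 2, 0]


Look up each index in the dictionary:
  2 -> 'fast'
  1 -> 'test'
  2 -> 'fast'
  0 -> 'hello'

Decoded: "fast test fast hello"


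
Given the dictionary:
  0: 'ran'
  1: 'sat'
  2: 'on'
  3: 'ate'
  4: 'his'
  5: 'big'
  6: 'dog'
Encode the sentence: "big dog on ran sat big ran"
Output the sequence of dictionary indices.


Look up each word in the dictionary:
  'big' -> 5
  'dog' -> 6
  'on' -> 2
  'ran' -> 0
  'sat' -> 1
  'big' -> 5
  'ran' -> 0

Encoded: [5, 6, 2, 0, 1, 5, 0]


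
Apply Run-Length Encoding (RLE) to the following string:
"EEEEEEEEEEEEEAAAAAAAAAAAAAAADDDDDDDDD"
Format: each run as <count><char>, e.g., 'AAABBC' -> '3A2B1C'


Scanning runs left to right:
  i=0: run of 'E' x 13 -> '13E'
  i=13: run of 'A' x 15 -> '15A'
  i=28: run of 'D' x 9 -> '9D'

RLE = 13E15A9D


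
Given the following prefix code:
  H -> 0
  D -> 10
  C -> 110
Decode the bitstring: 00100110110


Decoding step by step:
Bits 0 -> H
Bits 0 -> H
Bits 10 -> D
Bits 0 -> H
Bits 110 -> C
Bits 110 -> C


Decoded message: HHDHCC


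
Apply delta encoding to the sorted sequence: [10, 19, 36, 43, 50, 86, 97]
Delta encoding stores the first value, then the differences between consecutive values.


First value: 10
Deltas:
  19 - 10 = 9
  36 - 19 = 17
  43 - 36 = 7
  50 - 43 = 7
  86 - 50 = 36
  97 - 86 = 11


Delta encoded: [10, 9, 17, 7, 7, 36, 11]


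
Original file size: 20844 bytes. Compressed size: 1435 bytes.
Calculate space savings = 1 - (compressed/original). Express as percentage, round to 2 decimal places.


ratio = compressed/original = 1435/20844 = 0.068845
savings = 1 - ratio = 1 - 0.068845 = 0.931155
as a percentage: 0.931155 * 100 = 93.12%

Space savings = 1 - 1435/20844 = 93.12%


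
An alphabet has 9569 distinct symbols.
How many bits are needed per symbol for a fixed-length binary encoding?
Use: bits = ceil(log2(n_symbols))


log2(9569) = 13.2242
Bracket: 2^13 = 8192 < 9569 <= 2^14 = 16384
So ceil(log2(9569)) = 14

bits = ceil(log2(9569)) = ceil(13.2242) = 14 bits


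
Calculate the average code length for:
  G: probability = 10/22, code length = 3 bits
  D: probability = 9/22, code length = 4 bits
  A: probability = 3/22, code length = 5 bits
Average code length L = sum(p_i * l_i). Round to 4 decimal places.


Weighted contributions p_i * l_i:
  G: (10/22) * 3 = 30/22
  D: (9/22) * 4 = 36/22
  A: (3/22) * 5 = 15/22
Sum = (30 + 36 + 15)/22 = 81/22

L = 81/22 = 3.6818 bits/symbol


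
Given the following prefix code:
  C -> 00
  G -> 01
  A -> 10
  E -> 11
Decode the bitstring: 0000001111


Decoding step by step:
Bits 00 -> C
Bits 00 -> C
Bits 00 -> C
Bits 11 -> E
Bits 11 -> E


Decoded message: CCCEE


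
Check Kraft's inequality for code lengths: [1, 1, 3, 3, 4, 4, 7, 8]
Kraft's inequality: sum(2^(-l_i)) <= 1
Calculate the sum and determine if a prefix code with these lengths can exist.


Sum = 2^(-1) + 2^(-1) + 2^(-3) + 2^(-3) + 2^(-4) + 2^(-4) + 2^(-7) + 2^(-8)
    = 0.5 + 0.5 + 0.125 + 0.125 + 0.0625 + 0.0625 + 0.0078125 + 0.00390625
    = 355/256 = 1.38671875
Since 1.38671875 > 1, Kraft's inequality is NOT satisfied.
A prefix code with these lengths CANNOT exist.

Kraft sum = 1.38671875. Not satisfied.


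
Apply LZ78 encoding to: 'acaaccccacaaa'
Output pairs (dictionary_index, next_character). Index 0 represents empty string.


LZ78 encoding steps:
Dictionary: {0: ''}
Step 1: w='' (idx 0), next='a' -> output (0, 'a'), add 'a' as idx 1
Step 2: w='' (idx 0), next='c' -> output (0, 'c'), add 'c' as idx 2
Step 3: w='a' (idx 1), next='a' -> output (1, 'a'), add 'aa' as idx 3
Step 4: w='c' (idx 2), next='c' -> output (2, 'c'), add 'cc' as idx 4
Step 5: w='cc' (idx 4), next='a' -> output (4, 'a'), add 'cca' as idx 5
Step 6: w='c' (idx 2), next='a' -> output (2, 'a'), add 'ca' as idx 6
Step 7: w='aa' (idx 3), end of input -> output (3, '')


Encoded: [(0, 'a'), (0, 'c'), (1, 'a'), (2, 'c'), (4, 'a'), (2, 'a'), (3, '')]


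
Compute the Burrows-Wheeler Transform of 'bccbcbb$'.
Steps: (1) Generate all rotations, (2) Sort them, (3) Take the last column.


Rotations (sorted):
  0: $bccbcbb -> last char: b
  1: b$bccbcb -> last char: b
  2: bb$bccbc -> last char: c
  3: bcbb$bcc -> last char: c
  4: bccbcbb$ -> last char: $
  5: cbb$bccb -> last char: b
  6: cbcbb$bc -> last char: c
  7: ccbcbb$b -> last char: b


BWT = bbcc$bcb


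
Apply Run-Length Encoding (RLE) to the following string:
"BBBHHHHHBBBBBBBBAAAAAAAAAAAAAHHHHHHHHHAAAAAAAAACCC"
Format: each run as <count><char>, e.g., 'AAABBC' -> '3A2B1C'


Scanning runs left to right:
  i=0: run of 'B' x 3 -> '3B'
  i=3: run of 'H' x 5 -> '5H'
  i=8: run of 'B' x 8 -> '8B'
  i=16: run of 'A' x 13 -> '13A'
  i=29: run of 'H' x 9 -> '9H'
  i=38: run of 'A' x 9 -> '9A'
  i=47: run of 'C' x 3 -> '3C'

RLE = 3B5H8B13A9H9A3C


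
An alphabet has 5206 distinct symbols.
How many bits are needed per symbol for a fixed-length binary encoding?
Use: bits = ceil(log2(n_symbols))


log2(5206) = 12.346
Bracket: 2^12 = 4096 < 5206 <= 2^13 = 8192
So ceil(log2(5206)) = 13

bits = ceil(log2(5206)) = ceil(12.346) = 13 bits


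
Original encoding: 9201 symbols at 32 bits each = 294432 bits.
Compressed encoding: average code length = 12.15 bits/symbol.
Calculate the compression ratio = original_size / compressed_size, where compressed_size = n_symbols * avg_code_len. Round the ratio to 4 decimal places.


original_size = n_symbols * orig_bits = 9201 * 32 = 294432 bits
compressed_size = n_symbols * avg_code_len = 9201 * 12.15 = 111792.15 bits
ratio = original_size / compressed_size = 294432 / 111792.15 = 2.6337

Compression ratio = 2.6337


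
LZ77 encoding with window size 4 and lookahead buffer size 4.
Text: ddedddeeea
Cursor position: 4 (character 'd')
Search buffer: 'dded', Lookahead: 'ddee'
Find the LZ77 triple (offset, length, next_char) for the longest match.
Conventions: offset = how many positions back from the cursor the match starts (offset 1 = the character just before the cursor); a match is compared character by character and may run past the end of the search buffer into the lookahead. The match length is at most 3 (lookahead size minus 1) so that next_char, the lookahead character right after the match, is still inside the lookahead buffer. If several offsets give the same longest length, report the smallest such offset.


Try each offset into the search buffer:
  offset=1 (pos 3, char 'd'): match length 2
  offset=2 (pos 2, char 'e'): match length 0
  offset=3 (pos 1, char 'd'): match length 1
  offset=4 (pos 0, char 'd'): match length 3
Longest match has length 3 at offset 4.
next_char = character at position 4 + 3 = 7 -> 'e'

Best match: offset=4, length=3 (matching 'dde' starting at position 0)
LZ77 triple: (4, 3, 'e')


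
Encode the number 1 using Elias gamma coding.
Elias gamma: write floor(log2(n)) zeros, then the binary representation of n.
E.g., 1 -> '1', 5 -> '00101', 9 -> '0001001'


num_bits = floor(log2(1)) + 1 = 1
leading_zeros = num_bits - 1 = 0
binary(1) = 1

Elias gamma(1) = '' + '1' = 1 (1 bits)


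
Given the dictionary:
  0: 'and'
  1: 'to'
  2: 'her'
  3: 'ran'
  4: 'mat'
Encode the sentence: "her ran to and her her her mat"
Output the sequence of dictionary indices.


Look up each word in the dictionary:
  'her' -> 2
  'ran' -> 3
  'to' -> 1
  'and' -> 0
  'her' -> 2
  'her' -> 2
  'her' -> 2
  'mat' -> 4

Encoded: [2, 3, 1, 0, 2, 2, 2, 4]


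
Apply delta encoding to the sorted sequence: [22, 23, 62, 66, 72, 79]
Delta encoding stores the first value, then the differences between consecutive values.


First value: 22
Deltas:
  23 - 22 = 1
  62 - 23 = 39
  66 - 62 = 4
  72 - 66 = 6
  79 - 72 = 7


Delta encoded: [22, 1, 39, 4, 6, 7]


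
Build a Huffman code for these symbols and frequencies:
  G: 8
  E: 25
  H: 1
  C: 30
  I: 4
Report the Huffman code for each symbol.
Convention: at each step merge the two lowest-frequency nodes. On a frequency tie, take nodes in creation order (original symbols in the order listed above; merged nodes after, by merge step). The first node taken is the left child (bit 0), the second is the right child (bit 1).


Huffman tree construction:
Step 1: Merge H(1) + I(4) = 5
Step 2: Merge (H+I)(5) + G(8) = 13
Step 3: Merge ((H+I)+G)(13) + E(25) = 38
Step 4: Merge C(30) + (((H+I)+G)+E)(38) = 68
Read each symbol's code off the tree from the root (left child = 0, right child = 1).

Codes:
  G: 101 (length 3)
  E: 11 (length 2)
  H: 1000 (length 4)
  C: 0 (length 1)
  I: 1001 (length 4)
Average code length: 124/68 = 1.8235 bits/symbol


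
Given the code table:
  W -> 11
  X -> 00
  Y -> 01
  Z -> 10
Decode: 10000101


Decoding:
10 -> Z
00 -> X
01 -> Y
01 -> Y


Result: ZXYY


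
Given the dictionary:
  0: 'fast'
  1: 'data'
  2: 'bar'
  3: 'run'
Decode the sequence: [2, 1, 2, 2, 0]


Look up each index in the dictionary:
  2 -> 'bar'
  1 -> 'data'
  2 -> 'bar'
  2 -> 'bar'
  0 -> 'fast'

Decoded: "bar data bar bar fast"


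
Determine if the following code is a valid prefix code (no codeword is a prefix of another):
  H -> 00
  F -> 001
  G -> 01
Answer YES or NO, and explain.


Checking each pair (does one codeword prefix another?):
  H='00' vs F='001': prefix -- VIOLATION

NO -- this is NOT a valid prefix code. H (00) is a prefix of F (001).


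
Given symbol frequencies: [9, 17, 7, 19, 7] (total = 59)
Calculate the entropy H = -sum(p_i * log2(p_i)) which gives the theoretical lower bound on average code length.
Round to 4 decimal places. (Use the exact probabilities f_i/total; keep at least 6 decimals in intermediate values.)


Per-symbol terms -p_i * log2(p_i) with p_i = f_i/59:
  p = 9/59 = 0.152542: log2(p) = -2.712718, -p*log2(p) = 0.413804
  p = 17/59 = 0.288136: log2(p) = -1.795180, -p*log2(p) = 0.517255
  p = 7/59 = 0.118644: log2(p) = -3.075288, -p*log2(p) = 0.364865
  p = 19/59 = 0.322034: log2(p) = -1.634716, -p*log2(p) = 0.526434
  p = 7/59 = 0.118644: log2(p) = -3.075288, -p*log2(p) = 0.364865
H = 0.413804 + 0.517255 + 0.364865 + 0.526434 + 0.364865 = 2.187223

H = 2.1872 bits/symbol


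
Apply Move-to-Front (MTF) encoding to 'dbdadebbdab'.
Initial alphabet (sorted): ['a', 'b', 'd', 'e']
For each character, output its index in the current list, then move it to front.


MTF encoding:
'd': index 2 in ['a', 'b', 'd', 'e'] -> ['d', 'a', 'b', 'e']
'b': index 2 in ['d', 'a', 'b', 'e'] -> ['b', 'd', 'a', 'e']
'd': index 1 in ['b', 'd', 'a', 'e'] -> ['d', 'b', 'a', 'e']
'a': index 2 in ['d', 'b', 'a', 'e'] -> ['a', 'd', 'b', 'e']
'd': index 1 in ['a', 'd', 'b', 'e'] -> ['d', 'a', 'b', 'e']
'e': index 3 in ['d', 'a', 'b', 'e'] -> ['e', 'd', 'a', 'b']
'b': index 3 in ['e', 'd', 'a', 'b'] -> ['b', 'e', 'd', 'a']
'b': index 0 in ['b', 'e', 'd', 'a'] -> ['b', 'e', 'd', 'a']
'd': index 2 in ['b', 'e', 'd', 'a'] -> ['d', 'b', 'e', 'a']
'a': index 3 in ['d', 'b', 'e', 'a'] -> ['a', 'd', 'b', 'e']
'b': index 2 in ['a', 'd', 'b', 'e'] -> ['b', 'a', 'd', 'e']


Output: [2, 2, 1, 2, 1, 3, 3, 0, 2, 3, 2]


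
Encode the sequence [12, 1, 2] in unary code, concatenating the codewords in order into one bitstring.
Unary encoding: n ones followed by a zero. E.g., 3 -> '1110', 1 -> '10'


Encode each number as n ones followed by a terminating 0:
  12 -> 1111111111110 (13 bits)
  1 -> 10 (2 bits)
  2 -> 110 (3 bits)
Total length = 13 + 2 + 3 = 18 bits.

Unary([12, 1, 2]) = 111111111111010110 (18 bits)


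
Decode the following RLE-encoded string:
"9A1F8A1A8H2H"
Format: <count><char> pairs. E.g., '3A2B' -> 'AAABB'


Expanding each <count><char> pair:
  9A -> 'AAAAAAAAA'
  1F -> 'F'
  8A -> 'AAAAAAAA'
  1A -> 'A'
  8H -> 'HHHHHHHH'
  2H -> 'HH'

Decoded = AAAAAAAAAFAAAAAAAAAHHHHHHHHHH


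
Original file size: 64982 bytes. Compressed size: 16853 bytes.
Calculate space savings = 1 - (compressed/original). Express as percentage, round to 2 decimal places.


ratio = compressed/original = 16853/64982 = 0.259349
savings = 1 - ratio = 1 - 0.259349 = 0.740651
as a percentage: 0.740651 * 100 = 74.07%

Space savings = 1 - 16853/64982 = 74.07%


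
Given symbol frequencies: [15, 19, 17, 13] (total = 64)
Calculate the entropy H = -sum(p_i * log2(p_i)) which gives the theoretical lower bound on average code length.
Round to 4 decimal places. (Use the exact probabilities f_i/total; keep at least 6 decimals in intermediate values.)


Per-symbol terms -p_i * log2(p_i) with p_i = f_i/64:
  p = 15/64 = 0.234375: log2(p) = -2.093109, -p*log2(p) = 0.490573
  p = 19/64 = 0.296875: log2(p) = -1.752072, -p*log2(p) = 0.520147
  p = 17/64 = 0.265625: log2(p) = -1.912537, -p*log2(p) = 0.508018
  p = 13/64 = 0.203125: log2(p) = -2.299560, -p*log2(p) = 0.467098
H = 0.490573 + 0.520147 + 0.508018 + 0.467098 = 1.985836

H = 1.9858 bits/symbol


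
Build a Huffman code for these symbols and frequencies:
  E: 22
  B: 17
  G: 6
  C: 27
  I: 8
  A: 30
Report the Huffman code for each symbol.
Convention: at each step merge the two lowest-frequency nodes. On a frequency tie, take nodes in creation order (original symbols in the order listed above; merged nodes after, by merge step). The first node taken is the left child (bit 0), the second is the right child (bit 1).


Huffman tree construction:
Step 1: Merge G(6) + I(8) = 14
Step 2: Merge (G+I)(14) + B(17) = 31
Step 3: Merge E(22) + C(27) = 49
Step 4: Merge A(30) + ((G+I)+B)(31) = 61
Step 5: Merge (E+C)(49) + (A+((G+I)+B))(61) = 110
Read each symbol's code off the tree from the root (left child = 0, right child = 1).

Codes:
  E: 00 (length 2)
  B: 111 (length 3)
  G: 1100 (length 4)
  C: 01 (length 2)
  I: 1101 (length 4)
  A: 10 (length 2)
Average code length: 265/110 = 2.4091 bits/symbol


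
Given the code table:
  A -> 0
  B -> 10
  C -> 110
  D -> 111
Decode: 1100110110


Decoding:
110 -> C
0 -> A
110 -> C
110 -> C


Result: CACC


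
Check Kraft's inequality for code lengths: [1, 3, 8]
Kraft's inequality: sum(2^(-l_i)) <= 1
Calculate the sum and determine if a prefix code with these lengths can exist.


Sum = 2^(-1) + 2^(-3) + 2^(-8)
    = 0.5 + 0.125 + 0.00390625
    = 161/256 = 0.62890625
Since 0.62890625 <= 1, Kraft's inequality IS satisfied.
A prefix code with these lengths CAN exist.

Kraft sum = 0.62890625. Satisfied.


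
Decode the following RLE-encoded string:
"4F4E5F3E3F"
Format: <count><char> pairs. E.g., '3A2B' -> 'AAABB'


Expanding each <count><char> pair:
  4F -> 'FFFF'
  4E -> 'EEEE'
  5F -> 'FFFFF'
  3E -> 'EEE'
  3F -> 'FFF'

Decoded = FFFFEEEEFFFFFEEEFFF


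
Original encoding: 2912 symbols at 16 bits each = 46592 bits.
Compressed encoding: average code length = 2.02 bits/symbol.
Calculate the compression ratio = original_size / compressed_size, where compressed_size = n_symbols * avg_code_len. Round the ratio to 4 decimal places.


original_size = n_symbols * orig_bits = 2912 * 16 = 46592 bits
compressed_size = n_symbols * avg_code_len = 2912 * 2.02 = 5882.24 bits
ratio = original_size / compressed_size = 46592 / 5882.24 = 7.9208

Compression ratio = 7.9208


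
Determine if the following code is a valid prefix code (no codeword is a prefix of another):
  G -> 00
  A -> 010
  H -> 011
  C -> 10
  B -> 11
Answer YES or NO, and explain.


Checking each pair (does one codeword prefix another?):
  G='00' vs A='010': no prefix
  G='00' vs H='011': no prefix
  G='00' vs C='10': no prefix
  G='00' vs B='11': no prefix
  A='010' vs G='00': no prefix
  A='010' vs H='011': no prefix
  A='010' vs C='10': no prefix
  A='010' vs B='11': no prefix
  H='011' vs G='00': no prefix
  H='011' vs A='010': no prefix
  H='011' vs C='10': no prefix
  H='011' vs B='11': no prefix
  C='10' vs G='00': no prefix
  C='10' vs A='010': no prefix
  C='10' vs H='011': no prefix
  C='10' vs B='11': no prefix
  B='11' vs G='00': no prefix
  B='11' vs A='010': no prefix
  B='11' vs H='011': no prefix
  B='11' vs C='10': no prefix
No violation found over all pairs.

YES -- this is a valid prefix code. No codeword is a prefix of any other codeword.


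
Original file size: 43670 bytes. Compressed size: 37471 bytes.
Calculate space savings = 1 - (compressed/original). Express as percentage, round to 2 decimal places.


ratio = compressed/original = 37471/43670 = 0.858049
savings = 1 - ratio = 1 - 0.858049 = 0.141951
as a percentage: 0.141951 * 100 = 14.2%

Space savings = 1 - 37471/43670 = 14.2%


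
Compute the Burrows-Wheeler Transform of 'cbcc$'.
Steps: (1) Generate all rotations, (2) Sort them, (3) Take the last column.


Rotations (sorted):
  0: $cbcc -> last char: c
  1: bcc$c -> last char: c
  2: c$cbc -> last char: c
  3: cbcc$ -> last char: $
  4: cc$cb -> last char: b


BWT = ccc$b


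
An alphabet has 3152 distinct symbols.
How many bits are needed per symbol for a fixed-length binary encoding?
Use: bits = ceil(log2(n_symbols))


log2(3152) = 11.6221
Bracket: 2^11 = 2048 < 3152 <= 2^12 = 4096
So ceil(log2(3152)) = 12

bits = ceil(log2(3152)) = ceil(11.6221) = 12 bits


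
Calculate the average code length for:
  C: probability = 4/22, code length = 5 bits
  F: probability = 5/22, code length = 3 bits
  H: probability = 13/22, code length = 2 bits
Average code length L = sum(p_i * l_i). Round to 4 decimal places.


Weighted contributions p_i * l_i:
  C: (4/22) * 5 = 20/22
  F: (5/22) * 3 = 15/22
  H: (13/22) * 2 = 26/22
Sum = (20 + 15 + 26)/22 = 61/22

L = 61/22 = 2.7727 bits/symbol


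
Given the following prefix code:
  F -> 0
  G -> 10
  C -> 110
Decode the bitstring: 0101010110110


Decoding step by step:
Bits 0 -> F
Bits 10 -> G
Bits 10 -> G
Bits 10 -> G
Bits 110 -> C
Bits 110 -> C


Decoded message: FGGGCC


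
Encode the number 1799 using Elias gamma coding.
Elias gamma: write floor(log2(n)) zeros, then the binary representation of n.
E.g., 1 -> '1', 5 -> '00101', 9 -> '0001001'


num_bits = floor(log2(1799)) + 1 = 11
leading_zeros = num_bits - 1 = 10
binary(1799) = 11100000111

Elias gamma(1799) = '0000000000' + '11100000111' = 000000000011100000111 (21 bits)


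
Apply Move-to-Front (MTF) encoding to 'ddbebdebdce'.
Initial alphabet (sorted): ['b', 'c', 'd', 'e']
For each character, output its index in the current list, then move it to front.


MTF encoding:
'd': index 2 in ['b', 'c', 'd', 'e'] -> ['d', 'b', 'c', 'e']
'd': index 0 in ['d', 'b', 'c', 'e'] -> ['d', 'b', 'c', 'e']
'b': index 1 in ['d', 'b', 'c', 'e'] -> ['b', 'd', 'c', 'e']
'e': index 3 in ['b', 'd', 'c', 'e'] -> ['e', 'b', 'd', 'c']
'b': index 1 in ['e', 'b', 'd', 'c'] -> ['b', 'e', 'd', 'c']
'd': index 2 in ['b', 'e', 'd', 'c'] -> ['d', 'b', 'e', 'c']
'e': index 2 in ['d', 'b', 'e', 'c'] -> ['e', 'd', 'b', 'c']
'b': index 2 in ['e', 'd', 'b', 'c'] -> ['b', 'e', 'd', 'c']
'd': index 2 in ['b', 'e', 'd', 'c'] -> ['d', 'b', 'e', 'c']
'c': index 3 in ['d', 'b', 'e', 'c'] -> ['c', 'd', 'b', 'e']
'e': index 3 in ['c', 'd', 'b', 'e'] -> ['e', 'c', 'd', 'b']


Output: [2, 0, 1, 3, 1, 2, 2, 2, 2, 3, 3]


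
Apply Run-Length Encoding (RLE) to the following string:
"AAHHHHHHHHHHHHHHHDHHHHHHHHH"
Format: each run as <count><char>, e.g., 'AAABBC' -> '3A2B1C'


Scanning runs left to right:
  i=0: run of 'A' x 2 -> '2A'
  i=2: run of 'H' x 15 -> '15H'
  i=17: run of 'D' x 1 -> '1D'
  i=18: run of 'H' x 9 -> '9H'

RLE = 2A15H1D9H


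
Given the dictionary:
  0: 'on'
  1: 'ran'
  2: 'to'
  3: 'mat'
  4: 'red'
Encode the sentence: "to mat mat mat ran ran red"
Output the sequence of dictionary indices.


Look up each word in the dictionary:
  'to' -> 2
  'mat' -> 3
  'mat' -> 3
  'mat' -> 3
  'ran' -> 1
  'ran' -> 1
  'red' -> 4

Encoded: [2, 3, 3, 3, 1, 1, 4]


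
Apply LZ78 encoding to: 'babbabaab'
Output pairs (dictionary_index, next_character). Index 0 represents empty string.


LZ78 encoding steps:
Dictionary: {0: ''}
Step 1: w='' (idx 0), next='b' -> output (0, 'b'), add 'b' as idx 1
Step 2: w='' (idx 0), next='a' -> output (0, 'a'), add 'a' as idx 2
Step 3: w='b' (idx 1), next='b' -> output (1, 'b'), add 'bb' as idx 3
Step 4: w='a' (idx 2), next='b' -> output (2, 'b'), add 'ab' as idx 4
Step 5: w='a' (idx 2), next='a' -> output (2, 'a'), add 'aa' as idx 5
Step 6: w='b' (idx 1), end of input -> output (1, '')


Encoded: [(0, 'b'), (0, 'a'), (1, 'b'), (2, 'b'), (2, 'a'), (1, '')]


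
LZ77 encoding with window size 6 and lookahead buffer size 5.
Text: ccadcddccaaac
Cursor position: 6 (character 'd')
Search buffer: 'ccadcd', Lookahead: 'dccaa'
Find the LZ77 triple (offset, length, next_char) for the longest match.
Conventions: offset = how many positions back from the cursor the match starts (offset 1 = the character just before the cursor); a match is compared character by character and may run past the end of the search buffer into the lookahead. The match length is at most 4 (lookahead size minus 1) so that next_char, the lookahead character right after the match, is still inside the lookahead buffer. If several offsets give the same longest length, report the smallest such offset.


Try each offset into the search buffer:
  offset=1 (pos 5, char 'd'): match length 1
  offset=2 (pos 4, char 'c'): match length 0
  offset=3 (pos 3, char 'd'): match length 2
  offset=4 (pos 2, char 'a'): match length 0
  offset=5 (pos 1, char 'c'): match length 0
  offset=6 (pos 0, char 'c'): match length 0
Longest match has length 2 at offset 3.
next_char = character at position 6 + 2 = 8 -> 'c'

Best match: offset=3, length=2 (matching 'dc' starting at position 3)
LZ77 triple: (3, 2, 'c')
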